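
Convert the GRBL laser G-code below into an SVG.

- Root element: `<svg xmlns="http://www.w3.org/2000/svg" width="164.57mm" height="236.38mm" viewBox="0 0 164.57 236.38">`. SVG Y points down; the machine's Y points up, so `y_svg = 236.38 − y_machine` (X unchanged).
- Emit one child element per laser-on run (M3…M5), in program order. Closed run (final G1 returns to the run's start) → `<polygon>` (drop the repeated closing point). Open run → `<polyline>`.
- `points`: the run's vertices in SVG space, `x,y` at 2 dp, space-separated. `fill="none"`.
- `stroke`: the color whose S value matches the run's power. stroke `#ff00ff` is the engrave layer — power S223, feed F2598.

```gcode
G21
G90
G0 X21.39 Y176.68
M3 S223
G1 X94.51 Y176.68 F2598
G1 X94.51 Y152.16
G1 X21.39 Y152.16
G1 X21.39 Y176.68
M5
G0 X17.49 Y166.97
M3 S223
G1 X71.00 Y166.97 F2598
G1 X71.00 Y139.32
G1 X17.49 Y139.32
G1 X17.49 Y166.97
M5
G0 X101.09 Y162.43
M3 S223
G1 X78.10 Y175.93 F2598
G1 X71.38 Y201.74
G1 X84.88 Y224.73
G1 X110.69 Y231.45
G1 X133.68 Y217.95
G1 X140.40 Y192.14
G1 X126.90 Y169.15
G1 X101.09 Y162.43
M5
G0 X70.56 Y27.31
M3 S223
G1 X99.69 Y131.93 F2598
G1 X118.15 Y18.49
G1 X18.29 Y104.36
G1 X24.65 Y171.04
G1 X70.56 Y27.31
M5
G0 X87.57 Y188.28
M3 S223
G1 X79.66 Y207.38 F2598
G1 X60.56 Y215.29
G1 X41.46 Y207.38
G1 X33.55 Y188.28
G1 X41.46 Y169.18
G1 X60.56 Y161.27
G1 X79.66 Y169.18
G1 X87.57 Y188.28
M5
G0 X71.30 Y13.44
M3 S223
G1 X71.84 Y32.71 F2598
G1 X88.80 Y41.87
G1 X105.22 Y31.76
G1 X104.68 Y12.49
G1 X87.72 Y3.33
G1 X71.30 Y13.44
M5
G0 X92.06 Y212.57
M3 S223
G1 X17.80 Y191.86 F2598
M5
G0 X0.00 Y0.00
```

y_svg = 236.38 − y_m. Every run uses S223, so all elements get stroke `#ff00ff` (engrave).

[1] closed run; points: 21.39,59.70 94.51,59.70 94.51,84.22 21.39,84.22

[2] closed run; points: 17.49,69.41 71.00,69.41 71.00,97.06 17.49,97.06

[3] closed run; points: 101.09,73.95 78.10,60.45 71.38,34.64 84.88,11.65 110.69,4.93 133.68,18.43 140.40,44.24 126.90,67.23

[4] closed run; points: 70.56,209.07 99.69,104.45 118.15,217.89 18.29,132.02 24.65,65.34

[5] closed run; points: 87.57,48.10 79.66,29.00 60.56,21.09 41.46,29.00 33.55,48.10 41.46,67.20 60.56,75.11 79.66,67.20

[6] closed run; points: 71.30,222.94 71.84,203.67 88.80,194.51 105.22,204.62 104.68,223.89 87.72,233.05

[7] open run; points: 92.06,23.81 17.80,44.52

<svg xmlns="http://www.w3.org/2000/svg" width="164.57mm" height="236.38mm" viewBox="0 0 164.57 236.38">
  <polygon points="21.39,59.70 94.51,59.70 94.51,84.22 21.39,84.22" fill="none" stroke="#ff00ff"/>
  <polygon points="17.49,69.41 71.00,69.41 71.00,97.06 17.49,97.06" fill="none" stroke="#ff00ff"/>
  <polygon points="101.09,73.95 78.10,60.45 71.38,34.64 84.88,11.65 110.69,4.93 133.68,18.43 140.40,44.24 126.90,67.23" fill="none" stroke="#ff00ff"/>
  <polygon points="70.56,209.07 99.69,104.45 118.15,217.89 18.29,132.02 24.65,65.34" fill="none" stroke="#ff00ff"/>
  <polygon points="87.57,48.10 79.66,29.00 60.56,21.09 41.46,29.00 33.55,48.10 41.46,67.20 60.56,75.11 79.66,67.20" fill="none" stroke="#ff00ff"/>
  <polygon points="71.30,222.94 71.84,203.67 88.80,194.51 105.22,204.62 104.68,223.89 87.72,233.05" fill="none" stroke="#ff00ff"/>
  <polyline points="92.06,23.81 17.80,44.52" fill="none" stroke="#ff00ff"/>
</svg>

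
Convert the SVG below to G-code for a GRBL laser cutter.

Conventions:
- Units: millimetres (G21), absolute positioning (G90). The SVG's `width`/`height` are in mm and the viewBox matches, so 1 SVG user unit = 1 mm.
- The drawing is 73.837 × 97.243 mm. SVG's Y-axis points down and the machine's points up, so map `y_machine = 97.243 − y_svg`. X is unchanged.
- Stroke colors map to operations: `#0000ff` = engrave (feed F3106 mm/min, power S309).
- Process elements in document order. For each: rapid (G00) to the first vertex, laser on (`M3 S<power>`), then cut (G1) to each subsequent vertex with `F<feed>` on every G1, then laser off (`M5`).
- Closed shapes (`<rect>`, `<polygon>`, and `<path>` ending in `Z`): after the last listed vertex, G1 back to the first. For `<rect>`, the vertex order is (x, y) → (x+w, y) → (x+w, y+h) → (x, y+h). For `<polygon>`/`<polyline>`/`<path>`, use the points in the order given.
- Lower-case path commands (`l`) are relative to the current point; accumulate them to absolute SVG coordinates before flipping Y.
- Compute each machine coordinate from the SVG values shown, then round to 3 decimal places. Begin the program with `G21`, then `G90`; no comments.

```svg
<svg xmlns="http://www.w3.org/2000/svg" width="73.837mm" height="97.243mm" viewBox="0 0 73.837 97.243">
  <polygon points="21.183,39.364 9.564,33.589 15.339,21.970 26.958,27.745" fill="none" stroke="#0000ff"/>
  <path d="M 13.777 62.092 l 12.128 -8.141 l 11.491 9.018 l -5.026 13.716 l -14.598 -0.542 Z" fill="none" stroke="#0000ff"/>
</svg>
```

viewBox `0 0 73.837 97.243` with mm width/height → 1 unit = 1 mm. Flip: y_m = 97.243 − y_svg.

**Shape 1** — `<polygon>` regular polygon, stroke `#0000ff` → engrave (S309, F3106). Machine vertices: (21.183,57.879) → (9.564,63.654) → (15.339,75.273) → (26.958,69.498) → (21.183,57.879). Closed: final G1 returns to the first vertex.

**Shape 2** — `<path>` regular polygon, stroke `#0000ff` → engrave (S309, F3106). Machine vertices: (13.777,35.151) → (25.905,43.292) → (37.396,34.274) → (32.370,20.558) → (17.772,21.100) → (13.777,35.151). Closed: final G1 returns to the first vertex.

G21
G90
G00 X21.183 Y57.879
M3 S309
G1 X9.564 Y63.654 F3106
G1 X15.339 Y75.273 F3106
G1 X26.958 Y69.498 F3106
G1 X21.183 Y57.879 F3106
M5
G00 X13.777 Y35.151
M3 S309
G1 X25.905 Y43.292 F3106
G1 X37.396 Y34.274 F3106
G1 X32.370 Y20.558 F3106
G1 X17.772 Y21.100 F3106
G1 X13.777 Y35.151 F3106
M5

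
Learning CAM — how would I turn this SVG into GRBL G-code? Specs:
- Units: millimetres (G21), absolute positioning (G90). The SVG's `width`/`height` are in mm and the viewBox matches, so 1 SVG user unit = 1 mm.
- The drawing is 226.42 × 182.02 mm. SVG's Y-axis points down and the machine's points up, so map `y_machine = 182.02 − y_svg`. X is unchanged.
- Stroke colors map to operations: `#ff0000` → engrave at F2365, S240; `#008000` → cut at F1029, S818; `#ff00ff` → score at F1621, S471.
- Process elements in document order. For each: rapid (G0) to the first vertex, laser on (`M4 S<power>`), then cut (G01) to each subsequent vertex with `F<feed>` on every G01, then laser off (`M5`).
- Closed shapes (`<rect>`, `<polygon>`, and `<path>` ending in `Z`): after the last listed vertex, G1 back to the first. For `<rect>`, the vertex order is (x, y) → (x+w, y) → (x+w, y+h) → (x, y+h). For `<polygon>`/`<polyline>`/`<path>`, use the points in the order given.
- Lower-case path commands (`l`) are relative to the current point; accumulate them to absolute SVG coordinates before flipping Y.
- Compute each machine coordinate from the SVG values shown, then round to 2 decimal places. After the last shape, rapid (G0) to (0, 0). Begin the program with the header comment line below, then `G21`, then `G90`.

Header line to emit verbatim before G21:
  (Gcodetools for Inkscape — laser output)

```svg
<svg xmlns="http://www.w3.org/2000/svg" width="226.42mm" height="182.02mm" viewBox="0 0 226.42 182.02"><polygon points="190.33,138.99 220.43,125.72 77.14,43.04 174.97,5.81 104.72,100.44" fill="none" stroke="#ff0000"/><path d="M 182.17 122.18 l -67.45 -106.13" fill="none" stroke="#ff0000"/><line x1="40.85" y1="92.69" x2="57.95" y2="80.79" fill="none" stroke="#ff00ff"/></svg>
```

(Gcodetools for Inkscape — laser output)
G21
G90
G0 X190.33 Y43.03
M4 S240
G01 X220.43 Y56.30 F2365
G01 X77.14 Y138.98 F2365
G01 X174.97 Y176.21 F2365
G01 X104.72 Y81.58 F2365
G01 X190.33 Y43.03 F2365
M5
G0 X182.17 Y59.84
M4 S240
G01 X114.72 Y165.97 F2365
M5
G0 X40.85 Y89.33
M4 S471
G01 X57.95 Y101.23 F1621
M5
G0 X0.00 Y0.00

viewBox `0 0 226.42 182.02` with mm width/height → 1 unit = 1 mm. Flip: y_m = 182.02 − y_svg.

**Shape 1** — `<polygon>` closed polygon, stroke `#ff0000` → engrave (S240, F2365). Machine vertices: (190.33,43.03) → (220.43,56.30) → (77.14,138.98) → (174.97,176.21) → (104.72,81.58) → (190.33,43.03). Closed: final G1 returns to the first vertex.

**Shape 2** — `<path>` line segment, stroke `#ff0000` → engrave (S240, F2365). Machine vertices: (182.17,59.84) → (114.72,165.97). Open path.

**Shape 3** — `<line>` line segment, stroke `#ff00ff` → score (S471, F1621). Machine vertices: (40.85,89.33) → (57.95,101.23). Open path.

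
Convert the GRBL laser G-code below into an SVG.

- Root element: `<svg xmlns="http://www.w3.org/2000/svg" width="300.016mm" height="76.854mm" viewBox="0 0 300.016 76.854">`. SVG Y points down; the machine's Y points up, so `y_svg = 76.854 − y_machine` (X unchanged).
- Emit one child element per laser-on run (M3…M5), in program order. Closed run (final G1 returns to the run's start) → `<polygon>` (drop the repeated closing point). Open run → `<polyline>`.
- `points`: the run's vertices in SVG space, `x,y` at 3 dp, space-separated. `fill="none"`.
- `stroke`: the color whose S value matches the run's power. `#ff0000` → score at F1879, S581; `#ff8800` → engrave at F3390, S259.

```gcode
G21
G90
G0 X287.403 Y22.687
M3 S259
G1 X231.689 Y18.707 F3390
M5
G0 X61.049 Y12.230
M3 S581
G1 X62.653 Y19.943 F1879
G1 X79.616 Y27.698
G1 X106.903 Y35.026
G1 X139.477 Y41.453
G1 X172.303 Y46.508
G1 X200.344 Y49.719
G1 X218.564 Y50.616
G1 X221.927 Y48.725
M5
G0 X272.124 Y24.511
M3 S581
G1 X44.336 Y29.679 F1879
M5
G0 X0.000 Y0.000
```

y_svg = 76.854 − y_m.

[1] S259→`#ff8800` (engrave); open run; points: 287.403,54.167 231.689,58.147

[2] S581→`#ff0000` (score); open run; points: 61.049,64.624 62.653,56.911 79.616,49.156 106.903,41.828 139.477,35.401 172.303,30.346 200.344,27.135 218.564,26.238 221.927,28.129

[3] S581→`#ff0000` (score); open run; points: 272.124,52.343 44.336,47.175

<svg xmlns="http://www.w3.org/2000/svg" width="300.016mm" height="76.854mm" viewBox="0 0 300.016 76.854">
  <polyline points="287.403,54.167 231.689,58.147" fill="none" stroke="#ff8800"/>
  <polyline points="61.049,64.624 62.653,56.911 79.616,49.156 106.903,41.828 139.477,35.401 172.303,30.346 200.344,27.135 218.564,26.238 221.927,28.129" fill="none" stroke="#ff0000"/>
  <polyline points="272.124,52.343 44.336,47.175" fill="none" stroke="#ff0000"/>
</svg>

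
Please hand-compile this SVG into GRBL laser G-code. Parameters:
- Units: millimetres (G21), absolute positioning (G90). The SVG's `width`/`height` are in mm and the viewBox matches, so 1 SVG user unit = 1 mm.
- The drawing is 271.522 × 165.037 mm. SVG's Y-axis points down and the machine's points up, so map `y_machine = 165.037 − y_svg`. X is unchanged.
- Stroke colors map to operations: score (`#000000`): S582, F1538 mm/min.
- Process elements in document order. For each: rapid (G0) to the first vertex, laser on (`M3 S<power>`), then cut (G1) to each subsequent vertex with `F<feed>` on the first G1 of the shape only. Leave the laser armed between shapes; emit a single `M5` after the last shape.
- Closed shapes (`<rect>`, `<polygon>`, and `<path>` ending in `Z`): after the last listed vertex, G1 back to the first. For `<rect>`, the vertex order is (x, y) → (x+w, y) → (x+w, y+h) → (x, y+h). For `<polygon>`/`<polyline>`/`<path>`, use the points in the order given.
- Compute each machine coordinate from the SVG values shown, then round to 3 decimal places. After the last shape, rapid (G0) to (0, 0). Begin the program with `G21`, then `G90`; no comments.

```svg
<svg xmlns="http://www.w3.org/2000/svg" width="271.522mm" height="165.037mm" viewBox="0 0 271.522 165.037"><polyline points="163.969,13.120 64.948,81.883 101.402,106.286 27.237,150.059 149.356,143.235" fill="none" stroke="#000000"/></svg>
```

G21
G90
G0 X163.969 Y151.917
M3 S582
G1 X64.948 Y83.154 F1538
G1 X101.402 Y58.751
G1 X27.237 Y14.978
G1 X149.356 Y21.802
M5
G0 X0.000 Y0.000

Since the viewBox matches the mm dimensions, user units are millimetres directly. The only transform is the Y-flip y_m = 165.037 − y_svg.

Shape 1 is a open polyline drawn with `<polyline>`. Its stroke #000000 means score at S582, F1538. After flipping Y the toolpath is (163.969,151.917) → (64.948,83.154) → (101.402,58.751) → (27.237,14.978) → (149.356,21.802).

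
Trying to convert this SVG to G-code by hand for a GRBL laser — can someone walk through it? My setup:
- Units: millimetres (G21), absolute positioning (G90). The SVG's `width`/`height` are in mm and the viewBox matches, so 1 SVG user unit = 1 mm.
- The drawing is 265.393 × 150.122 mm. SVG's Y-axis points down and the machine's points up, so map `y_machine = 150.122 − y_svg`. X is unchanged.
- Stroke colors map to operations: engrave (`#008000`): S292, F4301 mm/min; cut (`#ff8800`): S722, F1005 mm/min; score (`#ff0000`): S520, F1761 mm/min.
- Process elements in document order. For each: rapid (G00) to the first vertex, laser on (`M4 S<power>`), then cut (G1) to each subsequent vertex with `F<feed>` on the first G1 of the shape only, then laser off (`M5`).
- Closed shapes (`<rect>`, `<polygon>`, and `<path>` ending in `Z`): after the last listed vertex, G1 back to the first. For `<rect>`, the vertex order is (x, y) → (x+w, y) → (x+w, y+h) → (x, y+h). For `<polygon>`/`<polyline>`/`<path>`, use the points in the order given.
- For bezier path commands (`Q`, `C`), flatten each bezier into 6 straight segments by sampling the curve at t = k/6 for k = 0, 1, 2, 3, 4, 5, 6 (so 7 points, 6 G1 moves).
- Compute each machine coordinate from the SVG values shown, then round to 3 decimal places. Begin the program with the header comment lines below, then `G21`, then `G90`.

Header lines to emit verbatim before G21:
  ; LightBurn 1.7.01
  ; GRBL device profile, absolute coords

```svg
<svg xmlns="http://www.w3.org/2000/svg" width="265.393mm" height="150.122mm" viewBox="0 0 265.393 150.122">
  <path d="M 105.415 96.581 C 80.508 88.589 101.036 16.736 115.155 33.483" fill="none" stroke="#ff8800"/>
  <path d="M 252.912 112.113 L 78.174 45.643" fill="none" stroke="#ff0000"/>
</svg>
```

Since the viewBox matches the mm dimensions, user units are millimetres directly. The only transform is the Y-flip y_m = 150.122 − y_svg.

Shape 1 is a cubic bezier drawn with `<path>`. Its stroke #ff8800 means cut at S722, F1005. After flipping Y the toolpath is (105.415,53.541) → (96.508,62.153) → (93.733,77.173) → (95.650,94.367) → (100.820,109.499) → (107.801,118.335) → (115.155,116.639).

Shape 2 is a line segment drawn with `<path>`. Its stroke #ff0000 means score at S520, F1761. After flipping Y the toolpath is (252.912,38.009) → (78.174,104.479).

; LightBurn 1.7.01
; GRBL device profile, absolute coords
G21
G90
G00 X105.415 Y53.541
M4 S722
G1 X96.508 Y62.153 F1005
G1 X93.733 Y77.173
G1 X95.650 Y94.367
G1 X100.820 Y109.499
G1 X107.801 Y118.335
G1 X115.155 Y116.639
M5
G00 X252.912 Y38.009
M4 S520
G1 X78.174 Y104.479 F1761
M5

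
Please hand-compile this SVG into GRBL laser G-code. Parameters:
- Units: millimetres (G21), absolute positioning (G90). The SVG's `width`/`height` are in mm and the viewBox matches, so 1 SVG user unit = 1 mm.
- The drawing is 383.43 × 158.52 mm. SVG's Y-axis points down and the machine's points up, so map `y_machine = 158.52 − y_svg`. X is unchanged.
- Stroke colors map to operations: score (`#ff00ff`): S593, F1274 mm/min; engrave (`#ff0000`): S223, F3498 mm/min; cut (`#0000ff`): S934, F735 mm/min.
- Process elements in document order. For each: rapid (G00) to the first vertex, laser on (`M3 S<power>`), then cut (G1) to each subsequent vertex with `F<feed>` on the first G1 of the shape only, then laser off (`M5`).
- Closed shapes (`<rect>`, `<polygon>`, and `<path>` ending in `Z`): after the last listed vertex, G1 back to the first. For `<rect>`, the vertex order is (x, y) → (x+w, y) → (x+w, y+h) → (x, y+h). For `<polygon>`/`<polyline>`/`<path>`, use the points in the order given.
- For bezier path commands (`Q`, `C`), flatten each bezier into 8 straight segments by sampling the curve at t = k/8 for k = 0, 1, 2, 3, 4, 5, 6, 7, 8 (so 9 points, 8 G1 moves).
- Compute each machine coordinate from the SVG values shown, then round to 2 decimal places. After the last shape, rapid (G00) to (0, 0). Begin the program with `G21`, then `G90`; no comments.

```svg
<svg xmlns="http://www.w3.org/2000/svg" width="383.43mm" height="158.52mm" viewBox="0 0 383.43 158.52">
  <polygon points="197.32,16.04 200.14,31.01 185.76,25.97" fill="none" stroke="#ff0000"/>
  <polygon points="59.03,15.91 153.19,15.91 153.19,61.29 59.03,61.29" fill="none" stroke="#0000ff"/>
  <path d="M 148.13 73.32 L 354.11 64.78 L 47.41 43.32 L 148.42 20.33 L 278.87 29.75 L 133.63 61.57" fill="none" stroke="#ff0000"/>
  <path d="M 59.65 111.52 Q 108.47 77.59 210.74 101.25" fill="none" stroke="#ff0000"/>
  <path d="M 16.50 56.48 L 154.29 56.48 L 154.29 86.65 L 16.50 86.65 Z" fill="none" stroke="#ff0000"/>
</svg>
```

G21
G90
G00 X197.32 Y142.48
M3 S223
G1 X200.14 Y127.51 F3498
G1 X185.76 Y132.55
G1 X197.32 Y142.48
M5
G00 X59.03 Y142.61
M3 S934
G1 X153.19 Y142.61 F735
G1 X153.19 Y97.23
G1 X59.03 Y97.23
G1 X59.03 Y142.61
M5
G00 X148.13 Y85.20
M3 S223
G1 X354.11 Y93.74 F3498
G1 X47.41 Y115.20
G1 X148.42 Y138.19
G1 X278.87 Y128.77
G1 X133.63 Y96.95
M5
G00 X59.65 Y47.00
M3 S223
G1 X72.69 Y54.58 F3498
G1 X87.40 Y60.37
G1 X103.78 Y64.35
G1 X121.83 Y66.53
G1 X141.55 Y66.92
G1 X162.95 Y65.50
G1 X186.01 Y62.29
G1 X210.74 Y57.27
M5
G00 X16.50 Y102.04
M3 S223
G1 X154.29 Y102.04 F3498
G1 X154.29 Y71.87
G1 X16.50 Y71.87
G1 X16.50 Y102.04
M5
G00 X0.00 Y0.00

1 u = 1 mm; y_m = 158.52 − y.

[1] `<polygon>` regular polygon, #ff0000→engrave S223 F3498: (197.32,142.48) → (200.14,127.51) → (185.76,132.55) → (197.32,142.48) (closed)

[2] `<polygon>` rectangle, #0000ff→cut S934 F735: (59.03,142.61) → (153.19,142.61) → (153.19,97.23) → (59.03,97.23) → (59.03,142.61) (closed)

[3] `<path>` open polyline, #ff0000→engrave S223 F3498: (148.13,85.20) → (354.11,93.74) → (47.41,115.20) → (148.42,138.19) → (278.87,128.77) → (133.63,96.95)

[4] `<path>` quadratic bezier, #ff0000→engrave S223 F3498: (59.65,47.00) → (72.69,54.58) → (87.40,60.37) → (103.78,64.35) → (121.83,66.53) → (141.55,66.92) → (162.95,65.50) → (186.01,62.29) → (210.74,57.27)

[5] `<path>` rectangle, #ff0000→engrave S223 F3498: (16.50,102.04) → (154.29,102.04) → (154.29,71.87) → (16.50,71.87) → (16.50,102.04) (closed)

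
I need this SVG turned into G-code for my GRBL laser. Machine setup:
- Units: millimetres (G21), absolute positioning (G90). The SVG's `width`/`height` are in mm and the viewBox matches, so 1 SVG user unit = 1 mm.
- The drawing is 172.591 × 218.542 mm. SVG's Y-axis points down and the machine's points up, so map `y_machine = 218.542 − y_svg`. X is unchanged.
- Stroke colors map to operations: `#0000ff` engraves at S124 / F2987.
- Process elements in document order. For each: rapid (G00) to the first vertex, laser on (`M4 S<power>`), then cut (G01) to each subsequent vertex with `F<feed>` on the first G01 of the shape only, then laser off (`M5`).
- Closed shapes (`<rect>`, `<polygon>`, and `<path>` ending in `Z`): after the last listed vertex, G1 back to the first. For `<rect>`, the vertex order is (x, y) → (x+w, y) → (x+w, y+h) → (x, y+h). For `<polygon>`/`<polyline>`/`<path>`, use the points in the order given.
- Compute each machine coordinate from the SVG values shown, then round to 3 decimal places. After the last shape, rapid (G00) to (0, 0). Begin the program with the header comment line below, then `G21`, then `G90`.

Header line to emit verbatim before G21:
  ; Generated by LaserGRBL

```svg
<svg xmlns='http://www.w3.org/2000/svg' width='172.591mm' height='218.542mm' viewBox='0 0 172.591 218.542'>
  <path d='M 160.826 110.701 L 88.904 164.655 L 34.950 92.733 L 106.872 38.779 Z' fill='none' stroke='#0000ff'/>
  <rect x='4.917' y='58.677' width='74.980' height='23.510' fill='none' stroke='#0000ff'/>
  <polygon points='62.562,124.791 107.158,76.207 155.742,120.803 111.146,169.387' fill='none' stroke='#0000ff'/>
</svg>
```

; Generated by LaserGRBL
G21
G90
G00 X160.826 Y107.841
M4 S124
G01 X88.904 Y53.887 F2987
G01 X34.950 Y125.809
G01 X106.872 Y179.763
G01 X160.826 Y107.841
M5
G00 X4.917 Y159.865
M4 S124
G01 X79.897 Y159.865 F2987
G01 X79.897 Y136.355
G01 X4.917 Y136.355
G01 X4.917 Y159.865
M5
G00 X62.562 Y93.751
M4 S124
G01 X107.158 Y142.335 F2987
G01 X155.742 Y97.739
G01 X111.146 Y49.155
G01 X62.562 Y93.751
M5
G00 X0.000 Y0.000

Since the viewBox matches the mm dimensions, user units are millimetres directly. The only transform is the Y-flip y_m = 218.542 − y_svg.

Shape 1 is a regular polygon drawn with `<path>`. Its stroke #0000ff means engrave at S124, F2987. After flipping Y the toolpath is (160.826,107.841) → (88.904,53.887) → (34.950,125.809) → (106.872,179.763) → (160.826,107.841), returning to the start.

Shape 2 is a rectangle drawn with `<rect>`. Its stroke #0000ff means engrave at S124, F2987. After flipping Y the toolpath is (4.917,159.865) → (79.897,159.865) → (79.897,136.355) → (4.917,136.355) → (4.917,159.865), returning to the start.

Shape 3 is a regular polygon drawn with `<polygon>`. Its stroke #0000ff means engrave at S124, F2987. After flipping Y the toolpath is (62.562,93.751) → (107.158,142.335) → (155.742,97.739) → (111.146,49.155) → (62.562,93.751), returning to the start.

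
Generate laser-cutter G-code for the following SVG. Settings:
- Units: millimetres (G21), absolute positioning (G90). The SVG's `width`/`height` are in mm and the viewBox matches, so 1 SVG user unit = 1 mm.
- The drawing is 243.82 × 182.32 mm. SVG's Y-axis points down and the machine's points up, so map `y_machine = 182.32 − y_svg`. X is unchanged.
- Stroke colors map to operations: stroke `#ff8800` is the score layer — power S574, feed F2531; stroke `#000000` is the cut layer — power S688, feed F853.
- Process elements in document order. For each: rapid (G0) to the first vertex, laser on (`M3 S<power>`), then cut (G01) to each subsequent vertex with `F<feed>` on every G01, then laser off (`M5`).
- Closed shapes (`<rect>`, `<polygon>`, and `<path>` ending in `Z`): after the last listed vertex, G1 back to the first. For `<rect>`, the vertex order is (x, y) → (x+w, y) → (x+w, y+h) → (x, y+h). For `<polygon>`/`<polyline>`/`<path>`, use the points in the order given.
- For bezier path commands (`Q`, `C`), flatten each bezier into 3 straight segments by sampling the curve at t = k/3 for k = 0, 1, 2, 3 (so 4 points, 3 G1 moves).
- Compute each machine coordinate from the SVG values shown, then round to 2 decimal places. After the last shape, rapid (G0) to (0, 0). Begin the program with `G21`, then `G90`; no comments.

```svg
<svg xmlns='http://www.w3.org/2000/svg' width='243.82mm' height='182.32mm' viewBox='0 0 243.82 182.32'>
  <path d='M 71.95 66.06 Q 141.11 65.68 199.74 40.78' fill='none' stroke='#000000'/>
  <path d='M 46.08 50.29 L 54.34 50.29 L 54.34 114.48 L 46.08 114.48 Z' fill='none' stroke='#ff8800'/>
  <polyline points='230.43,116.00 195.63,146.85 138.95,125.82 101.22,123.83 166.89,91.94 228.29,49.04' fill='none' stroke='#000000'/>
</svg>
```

viewBox `0 0 243.82 182.32` with mm width/height → 1 unit = 1 mm. Flip: y_m = 182.32 − y_svg.

**Shape 1** — `<path>` quadratic bezier, stroke `#000000` → cut (S688, F853). Control points (SVG): P0=(71.95,66.06), P1=(141.11,65.68), P2=(199.74,40.78); sampled at t=k/3. Machine vertices: (71.95,116.26) → (116.89,119.24) → (159.48,127.66) → (199.74,141.54). Open path.

**Shape 2** — `<path>` rectangle, stroke `#ff8800` → score (S574, F2531). Machine vertices: (46.08,132.03) → (54.34,132.03) → (54.34,67.84) → (46.08,67.84) → (46.08,132.03). Closed: final G1 returns to the first vertex.

**Shape 3** — `<polyline>` open polyline, stroke `#000000` → cut (S688, F853). Machine vertices: (230.43,66.32) → (195.63,35.47) → (138.95,56.50) → (101.22,58.49) → (166.89,90.38) → (228.29,133.28). Open path.

G21
G90
G0 X71.95 Y116.26
M3 S688
G01 X116.89 Y119.24 F853
G01 X159.48 Y127.66 F853
G01 X199.74 Y141.54 F853
M5
G0 X46.08 Y132.03
M3 S574
G01 X54.34 Y132.03 F2531
G01 X54.34 Y67.84 F2531
G01 X46.08 Y67.84 F2531
G01 X46.08 Y132.03 F2531
M5
G0 X230.43 Y66.32
M3 S688
G01 X195.63 Y35.47 F853
G01 X138.95 Y56.50 F853
G01 X101.22 Y58.49 F853
G01 X166.89 Y90.38 F853
G01 X228.29 Y133.28 F853
M5
G0 X0.00 Y0.00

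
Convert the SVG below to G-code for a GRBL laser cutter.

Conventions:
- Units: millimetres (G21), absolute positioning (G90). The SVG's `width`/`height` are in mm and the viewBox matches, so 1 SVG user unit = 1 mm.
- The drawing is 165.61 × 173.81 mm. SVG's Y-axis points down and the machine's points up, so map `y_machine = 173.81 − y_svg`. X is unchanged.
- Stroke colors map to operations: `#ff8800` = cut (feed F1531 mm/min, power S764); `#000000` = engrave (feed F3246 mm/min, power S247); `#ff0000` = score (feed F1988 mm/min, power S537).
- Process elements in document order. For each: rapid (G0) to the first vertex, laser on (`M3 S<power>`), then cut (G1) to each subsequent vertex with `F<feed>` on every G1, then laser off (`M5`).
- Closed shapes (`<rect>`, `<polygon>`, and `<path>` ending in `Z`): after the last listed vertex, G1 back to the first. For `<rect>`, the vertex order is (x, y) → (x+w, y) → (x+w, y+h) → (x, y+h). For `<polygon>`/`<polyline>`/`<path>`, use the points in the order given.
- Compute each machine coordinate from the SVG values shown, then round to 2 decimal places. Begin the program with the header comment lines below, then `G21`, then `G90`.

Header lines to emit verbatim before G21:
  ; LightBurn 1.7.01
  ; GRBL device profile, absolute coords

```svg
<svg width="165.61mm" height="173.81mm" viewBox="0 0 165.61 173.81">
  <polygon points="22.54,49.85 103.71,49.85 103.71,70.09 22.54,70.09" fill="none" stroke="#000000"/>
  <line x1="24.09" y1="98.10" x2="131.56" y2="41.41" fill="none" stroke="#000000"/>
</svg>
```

; LightBurn 1.7.01
; GRBL device profile, absolute coords
G21
G90
G0 X22.54 Y123.96
M3 S247
G1 X103.71 Y123.96 F3246
G1 X103.71 Y103.72 F3246
G1 X22.54 Y103.72 F3246
G1 X22.54 Y123.96 F3246
M5
G0 X24.09 Y75.71
M3 S247
G1 X131.56 Y132.40 F3246
M5

Since the viewBox matches the mm dimensions, user units are millimetres directly. The only transform is the Y-flip y_m = 173.81 − y_svg.

Shape 1 is a rectangle drawn with `<polygon>`. Its stroke #000000 means engrave at S247, F3246. After flipping Y the toolpath is (22.54,123.96) → (103.71,123.96) → (103.71,103.72) → (22.54,103.72) → (22.54,123.96), returning to the start.

Shape 2 is a line segment drawn with `<line>`. Its stroke #000000 means engrave at S247, F3246. After flipping Y the toolpath is (24.09,75.71) → (131.56,132.40).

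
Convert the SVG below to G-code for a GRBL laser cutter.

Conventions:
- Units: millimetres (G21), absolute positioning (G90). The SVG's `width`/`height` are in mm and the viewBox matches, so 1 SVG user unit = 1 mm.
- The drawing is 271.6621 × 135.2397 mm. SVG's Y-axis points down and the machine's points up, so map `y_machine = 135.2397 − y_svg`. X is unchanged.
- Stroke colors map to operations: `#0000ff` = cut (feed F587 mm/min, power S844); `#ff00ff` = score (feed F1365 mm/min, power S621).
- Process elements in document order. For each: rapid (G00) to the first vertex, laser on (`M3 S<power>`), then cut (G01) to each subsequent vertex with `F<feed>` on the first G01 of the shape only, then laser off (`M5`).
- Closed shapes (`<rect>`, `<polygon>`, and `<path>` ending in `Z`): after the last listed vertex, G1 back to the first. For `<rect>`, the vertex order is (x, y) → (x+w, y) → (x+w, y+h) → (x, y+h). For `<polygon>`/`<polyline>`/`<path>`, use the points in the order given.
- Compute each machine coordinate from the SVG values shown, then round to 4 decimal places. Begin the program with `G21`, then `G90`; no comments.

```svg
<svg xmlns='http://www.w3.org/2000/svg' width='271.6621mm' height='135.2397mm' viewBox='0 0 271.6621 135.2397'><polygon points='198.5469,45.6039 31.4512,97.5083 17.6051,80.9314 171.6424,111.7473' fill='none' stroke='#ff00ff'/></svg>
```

Since the viewBox matches the mm dimensions, user units are millimetres directly. The only transform is the Y-flip y_m = 135.2397 − y_svg.

Shape 1 is a closed polygon drawn with `<polygon>`. Its stroke #ff00ff means score at S621, F1365. After flipping Y the toolpath is (198.5469,89.6358) → (31.4512,37.7314) → (17.6051,54.3083) → (171.6424,23.4924) → (198.5469,89.6358), returning to the start.

G21
G90
G00 X198.5469 Y89.6358
M3 S621
G01 X31.4512 Y37.7314 F1365
G01 X17.6051 Y54.3083
G01 X171.6424 Y23.4924
G01 X198.5469 Y89.6358
M5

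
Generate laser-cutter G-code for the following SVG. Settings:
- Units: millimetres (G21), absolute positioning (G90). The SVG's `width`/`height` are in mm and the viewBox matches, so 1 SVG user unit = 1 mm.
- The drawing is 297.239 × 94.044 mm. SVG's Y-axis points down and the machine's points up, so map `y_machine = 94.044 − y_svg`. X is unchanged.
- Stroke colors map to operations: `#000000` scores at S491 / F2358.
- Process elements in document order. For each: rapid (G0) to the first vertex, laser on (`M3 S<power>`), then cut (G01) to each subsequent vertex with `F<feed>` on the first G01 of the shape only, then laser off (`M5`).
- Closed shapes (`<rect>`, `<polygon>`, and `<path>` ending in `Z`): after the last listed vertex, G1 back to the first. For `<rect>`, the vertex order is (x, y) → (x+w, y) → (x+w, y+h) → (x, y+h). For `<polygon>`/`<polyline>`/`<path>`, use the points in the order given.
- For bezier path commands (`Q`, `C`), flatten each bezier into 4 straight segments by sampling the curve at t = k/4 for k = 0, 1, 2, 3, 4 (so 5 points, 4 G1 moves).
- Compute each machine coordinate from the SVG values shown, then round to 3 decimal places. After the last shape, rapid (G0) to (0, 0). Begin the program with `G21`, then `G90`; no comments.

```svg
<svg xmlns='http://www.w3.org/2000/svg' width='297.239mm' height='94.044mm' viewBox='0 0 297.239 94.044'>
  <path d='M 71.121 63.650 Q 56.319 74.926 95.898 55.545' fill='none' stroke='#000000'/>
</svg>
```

G21
G90
G0 X71.121 Y30.394
M3 S491
G01 X67.119 Y26.672 F2358
G01 X69.914 Y26.782
G01 X79.507 Y30.725
G01 X95.898 Y38.499
M5
G0 X0.000 Y0.000

1 u = 1 mm; y_m = 94.044 − y.

[1] `<path>` quadratic bezier, #000000→score S491 F2358: (71.121,30.394) → (67.119,26.672) → (69.914,26.782) → (79.507,30.725) → (95.898,38.499)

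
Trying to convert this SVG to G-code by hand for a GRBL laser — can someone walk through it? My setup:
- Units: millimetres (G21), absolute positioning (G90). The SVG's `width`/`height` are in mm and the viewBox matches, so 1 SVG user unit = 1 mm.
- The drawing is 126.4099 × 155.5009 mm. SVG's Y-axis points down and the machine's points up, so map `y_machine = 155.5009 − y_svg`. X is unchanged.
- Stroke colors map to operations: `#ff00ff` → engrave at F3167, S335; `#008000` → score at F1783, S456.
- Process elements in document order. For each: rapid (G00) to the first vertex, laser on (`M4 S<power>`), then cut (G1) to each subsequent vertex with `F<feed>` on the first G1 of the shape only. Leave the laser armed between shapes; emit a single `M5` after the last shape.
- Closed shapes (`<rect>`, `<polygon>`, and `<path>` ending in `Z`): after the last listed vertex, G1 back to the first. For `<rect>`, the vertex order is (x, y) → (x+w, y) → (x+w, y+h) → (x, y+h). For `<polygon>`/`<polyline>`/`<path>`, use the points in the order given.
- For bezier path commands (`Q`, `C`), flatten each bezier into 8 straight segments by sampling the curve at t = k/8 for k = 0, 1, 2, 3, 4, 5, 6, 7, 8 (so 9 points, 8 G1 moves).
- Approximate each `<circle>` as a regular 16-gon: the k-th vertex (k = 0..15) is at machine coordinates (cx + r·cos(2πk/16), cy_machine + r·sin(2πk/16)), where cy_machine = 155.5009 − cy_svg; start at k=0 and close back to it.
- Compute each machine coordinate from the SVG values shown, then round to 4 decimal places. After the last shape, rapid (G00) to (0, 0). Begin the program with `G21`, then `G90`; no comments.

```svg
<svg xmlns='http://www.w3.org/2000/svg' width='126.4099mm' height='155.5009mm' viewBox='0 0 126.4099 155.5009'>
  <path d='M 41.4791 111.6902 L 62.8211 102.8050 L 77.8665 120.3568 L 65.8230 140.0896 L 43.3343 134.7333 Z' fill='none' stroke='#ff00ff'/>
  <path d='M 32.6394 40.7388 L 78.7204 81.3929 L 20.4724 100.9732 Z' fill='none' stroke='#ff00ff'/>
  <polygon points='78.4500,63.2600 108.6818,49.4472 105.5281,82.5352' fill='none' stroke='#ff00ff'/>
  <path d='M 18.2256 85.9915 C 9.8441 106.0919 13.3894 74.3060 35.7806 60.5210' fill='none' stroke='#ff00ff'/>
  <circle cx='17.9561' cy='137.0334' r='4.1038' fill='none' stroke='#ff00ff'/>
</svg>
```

G21
G90
G00 X41.4791 Y43.8107
M4 S335
G1 X62.8211 Y52.6959 F3167
G1 X77.8665 Y35.1441
G1 X65.8230 Y15.4113
G1 X43.3343 Y20.7676
G1 X41.4791 Y43.8107
G00 X32.6394 Y114.7621
M4 S335
G1 X78.7204 Y74.1080 F3167
G1 X20.4724 Y54.5277
G1 X32.6394 Y114.7621
G00 X78.4500 Y92.2409
M4 S335
G1 X108.6818 Y106.0537 F3167
G1 X105.5281 Y72.9657
G1 X78.4500 Y92.2409
G00 X18.2256 Y69.5094
M4 S335
G1 X15.6551 Y64.2674 F3167
G1 X14.2839 Y63.0708
G1 X14.1929 Y65.1005
G1 X15.4633 Y69.5376
G1 X18.1762 Y75.5631
G1 X22.4127 Y82.3580
G1 X28.2538 Y89.1032
G1 X35.7806 Y94.9799
G00 X22.0599 Y18.4675
M4 S335
G1 X21.7475 Y20.0380 F3167
G1 X20.8579 Y21.3693
G1 X19.5266 Y22.2589
G1 X17.9561 Y22.5713
G1 X16.3856 Y22.2589
G1 X15.0543 Y21.3693
G1 X14.1647 Y20.0380
G1 X13.8523 Y18.4675
G1 X14.1647 Y16.8970
G1 X15.0543 Y15.5657
G1 X16.3856 Y14.6761
G1 X17.9561 Y14.3637
G1 X19.5266 Y14.6761
G1 X20.8579 Y15.5657
G1 X21.7475 Y16.8970
G1 X22.0599 Y18.4675
M5
G00 X0.0000 Y0.0000

Since the viewBox matches the mm dimensions, user units are millimetres directly. The only transform is the Y-flip y_m = 155.5009 − y_svg.

Shape 1 is a regular polygon drawn with `<path>`. Its stroke #ff00ff means engrave at S335, F3167. After flipping Y the toolpath is (41.4791,43.8107) → (62.8211,52.6959) → (77.8665,35.1441) → (65.8230,15.4113) → (43.3343,20.7676) → (41.4791,43.8107), returning to the start.

Shape 2 is a regular polygon drawn with `<path>`. Its stroke #ff00ff means engrave at S335, F3167. After flipping Y the toolpath is (32.6394,114.7621) → (78.7204,74.1080) → (20.4724,54.5277) → (32.6394,114.7621), returning to the start.

Shape 3 is a regular polygon drawn with `<polygon>`. Its stroke #ff00ff means engrave at S335, F3167. After flipping Y the toolpath is (78.4500,92.2409) → (108.6818,106.0537) → (105.5281,72.9657) → (78.4500,92.2409), returning to the start.

Shape 4 is a cubic bezier drawn with `<path>`. Its stroke #ff00ff means engrave at S335, F3167. After flipping Y the toolpath is (18.2256,69.5094) → (15.6551,64.2674) → (14.2839,63.0708) → (14.1929,65.1005) → (15.4633,69.5376) → (18.1762,75.5631) → (22.4127,82.3580) → (28.2538,89.1032) → (35.7806,94.9799).

Shape 5 is a circle drawn with `<circle>`. Its stroke #ff00ff means engrave at S335, F3167. After flipping Y the toolpath is (22.0599,18.4675) → (21.7475,20.0380) → (20.8579,21.3693) → (19.5266,22.2589) → (17.9561,22.5713) → (16.3856,22.2589) → (15.0543,21.3693) → (14.1647,20.0380) → (13.8523,18.4675) → (14.1647,16.8970) → (15.0543,15.5657) → (16.3856,14.6761) → (17.9561,14.3637) → (19.5266,14.6761) → (20.8579,15.5657) → (21.7475,16.8970) → (22.0599,18.4675), returning to the start.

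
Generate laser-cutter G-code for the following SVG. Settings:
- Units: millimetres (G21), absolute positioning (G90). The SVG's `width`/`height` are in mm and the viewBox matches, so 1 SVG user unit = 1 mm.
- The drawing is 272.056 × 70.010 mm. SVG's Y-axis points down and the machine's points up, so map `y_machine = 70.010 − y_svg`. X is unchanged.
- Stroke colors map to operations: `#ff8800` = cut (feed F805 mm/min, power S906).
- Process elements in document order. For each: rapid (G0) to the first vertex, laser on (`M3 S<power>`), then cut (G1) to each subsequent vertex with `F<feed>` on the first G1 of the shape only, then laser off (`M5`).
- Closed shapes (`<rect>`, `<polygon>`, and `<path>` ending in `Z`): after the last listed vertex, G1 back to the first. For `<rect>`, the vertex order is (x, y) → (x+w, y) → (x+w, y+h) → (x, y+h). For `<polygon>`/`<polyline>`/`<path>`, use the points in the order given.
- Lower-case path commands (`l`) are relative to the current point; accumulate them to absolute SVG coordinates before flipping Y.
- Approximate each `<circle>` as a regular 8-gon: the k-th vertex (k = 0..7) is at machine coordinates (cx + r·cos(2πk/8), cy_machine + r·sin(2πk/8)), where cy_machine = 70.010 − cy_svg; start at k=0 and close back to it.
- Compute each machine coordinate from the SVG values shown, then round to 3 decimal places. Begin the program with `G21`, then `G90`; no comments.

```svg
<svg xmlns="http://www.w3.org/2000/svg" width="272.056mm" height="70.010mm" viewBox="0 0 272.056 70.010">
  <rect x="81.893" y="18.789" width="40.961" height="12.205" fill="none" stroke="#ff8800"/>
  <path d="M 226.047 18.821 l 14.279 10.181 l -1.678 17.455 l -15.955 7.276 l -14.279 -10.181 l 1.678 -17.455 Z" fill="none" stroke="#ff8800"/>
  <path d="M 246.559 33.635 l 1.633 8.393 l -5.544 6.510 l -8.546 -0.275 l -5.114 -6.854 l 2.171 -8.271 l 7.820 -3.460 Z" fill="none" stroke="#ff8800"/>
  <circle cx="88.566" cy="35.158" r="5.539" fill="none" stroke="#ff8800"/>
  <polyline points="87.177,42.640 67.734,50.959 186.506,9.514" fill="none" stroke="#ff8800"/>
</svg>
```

G21
G90
G0 X81.893 Y51.221
M3 S906
G1 X122.854 Y51.221 F805
G1 X122.854 Y39.016
G1 X81.893 Y39.016
G1 X81.893 Y51.221
M5
G0 X226.047 Y51.189
M3 S906
G1 X240.326 Y41.008 F805
G1 X238.648 Y23.553
G1 X222.693 Y16.277
G1 X208.414 Y26.458
G1 X210.092 Y43.913
G1 X226.047 Y51.189
M5
G0 X246.559 Y36.375
M3 S906
G1 X248.192 Y27.982 F805
G1 X242.648 Y21.472
G1 X234.102 Y21.747
G1 X228.988 Y28.601
G1 X231.159 Y36.872
G1 X238.979 Y40.332
G1 X246.559 Y36.375
M5
G0 X94.105 Y34.852
M3 S906
G1 X92.483 Y38.769 F805
G1 X88.566 Y40.391
G1 X84.649 Y38.769
G1 X83.027 Y34.852
G1 X84.649 Y30.935
G1 X88.566 Y29.313
G1 X92.483 Y30.935
G1 X94.105 Y34.852
M5
G0 X87.177 Y27.370
M3 S906
G1 X67.734 Y19.051 F805
G1 X186.506 Y60.496
M5

viewBox `0 0 272.056 70.010` with mm width/height → 1 unit = 1 mm. Flip: y_m = 70.010 − y_svg.

**Shape 1** — `<rect>` rectangle, stroke `#ff8800` → cut (S906, F805). Machine vertices: (81.893,51.221) → (122.854,51.221) → (122.854,39.016) → (81.893,39.016) → (81.893,51.221). Closed: final G1 returns to the first vertex.

**Shape 2** — `<path>` regular polygon, stroke `#ff8800` → cut (S906, F805). Machine vertices: (226.047,51.189) → (240.326,41.008) → (238.648,23.553) → (222.693,16.277) → (208.414,26.458) → (210.092,43.913) → (226.047,51.189). Closed: final G1 returns to the first vertex.

**Shape 3** — `<path>` regular polygon, stroke `#ff8800` → cut (S906, F805). Machine vertices: (246.559,36.375) → (248.192,27.982) → (242.648,21.472) → (234.102,21.747) → (228.988,28.601) → (231.159,36.872) → (238.979,40.332) → (246.559,36.375). Closed: final G1 returns to the first vertex.

**Shape 4** — `<circle>` circle, stroke `#ff8800` → cut (S906, F805). Machine vertices: (94.105,34.852) → (92.483,38.769) → (88.566,40.391) → (84.649,38.769) → (83.027,34.852) → (84.649,30.935) → (88.566,29.313) → (92.483,30.935) → (94.105,34.852). Closed: final G1 returns to the first vertex.

**Shape 5** — `<polyline>` open polyline, stroke `#ff8800` → cut (S906, F805). Machine vertices: (87.177,27.370) → (67.734,19.051) → (186.506,60.496). Open path.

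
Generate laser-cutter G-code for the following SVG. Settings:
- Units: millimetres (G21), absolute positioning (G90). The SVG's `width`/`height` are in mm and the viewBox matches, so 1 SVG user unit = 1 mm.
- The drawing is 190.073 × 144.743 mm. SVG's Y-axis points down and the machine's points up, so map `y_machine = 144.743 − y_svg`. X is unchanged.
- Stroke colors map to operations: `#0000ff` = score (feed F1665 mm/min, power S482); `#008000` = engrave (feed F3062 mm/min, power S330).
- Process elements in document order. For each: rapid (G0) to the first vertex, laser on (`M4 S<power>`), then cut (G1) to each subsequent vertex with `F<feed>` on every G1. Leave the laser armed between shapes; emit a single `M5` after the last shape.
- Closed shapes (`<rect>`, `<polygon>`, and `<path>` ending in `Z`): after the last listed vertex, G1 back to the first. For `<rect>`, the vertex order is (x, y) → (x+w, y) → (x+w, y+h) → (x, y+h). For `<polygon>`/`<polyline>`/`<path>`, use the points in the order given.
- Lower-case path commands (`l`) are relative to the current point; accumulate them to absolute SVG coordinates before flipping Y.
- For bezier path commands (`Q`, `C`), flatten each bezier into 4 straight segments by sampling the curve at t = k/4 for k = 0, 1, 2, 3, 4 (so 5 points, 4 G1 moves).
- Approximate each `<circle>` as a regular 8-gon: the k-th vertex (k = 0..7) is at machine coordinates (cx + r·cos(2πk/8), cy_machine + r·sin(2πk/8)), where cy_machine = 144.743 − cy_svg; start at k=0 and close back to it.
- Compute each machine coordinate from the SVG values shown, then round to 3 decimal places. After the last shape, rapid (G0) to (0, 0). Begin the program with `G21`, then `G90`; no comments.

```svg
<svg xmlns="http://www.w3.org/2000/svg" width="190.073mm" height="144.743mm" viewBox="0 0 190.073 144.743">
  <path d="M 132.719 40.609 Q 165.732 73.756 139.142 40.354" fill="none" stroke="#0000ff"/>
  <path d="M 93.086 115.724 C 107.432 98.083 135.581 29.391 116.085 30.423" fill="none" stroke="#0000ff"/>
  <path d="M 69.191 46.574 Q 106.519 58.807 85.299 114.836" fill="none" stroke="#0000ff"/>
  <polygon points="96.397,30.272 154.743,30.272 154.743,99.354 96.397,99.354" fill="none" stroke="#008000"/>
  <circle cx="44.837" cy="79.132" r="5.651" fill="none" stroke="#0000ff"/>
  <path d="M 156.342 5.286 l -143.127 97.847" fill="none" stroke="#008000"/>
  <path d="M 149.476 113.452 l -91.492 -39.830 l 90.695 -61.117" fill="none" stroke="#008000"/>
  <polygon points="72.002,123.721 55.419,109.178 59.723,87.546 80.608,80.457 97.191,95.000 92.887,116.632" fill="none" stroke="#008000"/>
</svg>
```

G21
G90
G0 X132.719 Y104.134
M4 S482
G1 X145.500 Y91.720 F1665
G1 X150.831 Y87.624 F1665
G1 X148.712 Y91.847 F1665
G1 X139.142 Y104.389 F1665
G0 X93.086 Y29.019
M4 S482
G1 X105.473 Y49.935 F1665
G1 X117.276 Y78.672 F1665
G1 X122.734 Y103.908 F1665
G1 X116.085 Y114.320 F1665
G0 X69.191 Y98.169
M4 S482
G1 X84.196 Y89.315 F1665
G1 X91.882 Y74.987 F1665
G1 X92.250 Y55.184 F1665
G1 X85.299 Y29.907 F1665
G0 X96.397 Y114.471
M4 S330
G1 X154.743 Y114.471 F3062
G1 X154.743 Y45.389 F3062
G1 X96.397 Y45.389 F3062
G1 X96.397 Y114.471 F3062
G0 X50.488 Y65.611
M4 S482
G1 X48.833 Y69.607 F1665
G1 X44.837 Y71.262 F1665
G1 X40.841 Y69.607 F1665
G1 X39.186 Y65.611 F1665
G1 X40.841 Y61.615 F1665
G1 X44.837 Y59.960 F1665
G1 X48.833 Y61.615 F1665
G1 X50.488 Y65.611 F1665
G0 X156.342 Y139.457
M4 S330
G1 X13.215 Y41.610 F3062
G0 X149.476 Y31.291
M4 S330
G1 X57.984 Y71.121 F3062
G1 X148.679 Y132.238 F3062
G0 X72.002 Y21.022
M4 S330
G1 X55.419 Y35.565 F3062
G1 X59.723 Y57.197 F3062
G1 X80.608 Y64.286 F3062
G1 X97.191 Y49.743 F3062
G1 X92.887 Y28.111 F3062
G1 X72.002 Y21.022 F3062
M5
G0 X0.000 Y0.000

Since the viewBox matches the mm dimensions, user units are millimetres directly. The only transform is the Y-flip y_m = 144.743 − y_svg.

Shape 1 is a quadratic bezier drawn with `<path>`. Its stroke #0000ff means score at S482, F1665. After flipping Y the toolpath is (132.719,104.134) → (145.500,91.720) → (150.831,87.624) → (148.712,91.847) → (139.142,104.389).

Shape 2 is a cubic bezier drawn with `<path>`. Its stroke #0000ff means score at S482, F1665. After flipping Y the toolpath is (93.086,29.019) → (105.473,49.935) → (117.276,78.672) → (122.734,103.908) → (116.085,114.320).

Shape 3 is a quadratic bezier drawn with `<path>`. Its stroke #0000ff means score at S482, F1665. After flipping Y the toolpath is (69.191,98.169) → (84.196,89.315) → (91.882,74.987) → (92.250,55.184) → (85.299,29.907).

Shape 4 is a rectangle drawn with `<polygon>`. Its stroke #008000 means engrave at S330, F3062. After flipping Y the toolpath is (96.397,114.471) → (154.743,114.471) → (154.743,45.389) → (96.397,45.389) → (96.397,114.471), returning to the start.

Shape 5 is a circle drawn with `<circle>`. Its stroke #0000ff means score at S482, F1665. After flipping Y the toolpath is (50.488,65.611) → (48.833,69.607) → (44.837,71.262) → (40.841,69.607) → (39.186,65.611) → (40.841,61.615) → (44.837,59.960) → (48.833,61.615) → (50.488,65.611), returning to the start.

Shape 6 is a line segment drawn with `<path>`. Its stroke #008000 means engrave at S330, F3062. After flipping Y the toolpath is (156.342,139.457) → (13.215,41.610).

Shape 7 is a open polyline drawn with `<path>`. Its stroke #008000 means engrave at S330, F3062. After flipping Y the toolpath is (149.476,31.291) → (57.984,71.121) → (148.679,132.238).

Shape 8 is a regular polygon drawn with `<polygon>`. Its stroke #008000 means engrave at S330, F3062. After flipping Y the toolpath is (72.002,21.022) → (55.419,35.565) → (59.723,57.197) → (80.608,64.286) → (97.191,49.743) → (92.887,28.111) → (72.002,21.022), returning to the start.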